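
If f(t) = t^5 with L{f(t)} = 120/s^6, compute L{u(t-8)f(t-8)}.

Time shift theorem: L{u(t-a)f(t-a)} = e^(-as)F(s). Here a=8, F(s) = 120/s^6, so L{u(t-8)f(t-8)} = e^(-8s)·120/s^6

Final answer: e^(-8s)·120/s^6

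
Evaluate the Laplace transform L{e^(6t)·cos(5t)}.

L{e^(at)·cos(ωt)} = (s-a)/((s-a)² + ω²), so L{e^(6t)·cos(5t)} = (s-6)/((s-6)² + 25)

Final answer: (s-6)/((s-6)² + 25)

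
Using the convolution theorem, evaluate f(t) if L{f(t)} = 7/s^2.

7/s^2 = (7/s)·(1/s) = L{7}·L{1}. By convolution, f(t) = 7*1 = ∫₀ᵗ 7·1 dτ = 7·t

Final answer: 7·t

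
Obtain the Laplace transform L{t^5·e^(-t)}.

L{t^n·e^(at)} = n!/(s-a)^(n+1), so L{t^5·e^(-t)} = 120/(s+1)^6

Final answer: 120/(s+1)^6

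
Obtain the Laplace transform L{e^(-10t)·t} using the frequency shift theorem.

L{e^(at)·t^n} = n!/(s-a)^(n+1), so L{e^(-10t)·t} = 1/(s+10)^2

Final answer: 1/(s+10)^2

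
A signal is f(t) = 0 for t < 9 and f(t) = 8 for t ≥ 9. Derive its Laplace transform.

f(t) = 8·u(t-9). L{u(t-9)} = e^(-9s)/s, so L{f(t)} = 8·e^(-9s)/s

Final answer: 8·e^(-9s)/s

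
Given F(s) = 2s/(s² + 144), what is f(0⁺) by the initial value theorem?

f(0⁺) = lim_{s→∞} s·2s/(s² + 144) = lim_{s→∞} 2s²/(s² + 144) = 2

Final answer: 2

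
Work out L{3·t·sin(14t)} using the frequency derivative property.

L{sin(14t)} = 14/(s² + 196). By L{t·f(t)} = -F'(s): -d/ds[14/(s² + 196)] = -(14)·(-2s)/(s² + 196)² = 28s/(s² + 196)². Then L{3·t·sin(14t)} = 3·28s/(s² + 196)² = 84s/(s² + 196)²

Final answer: 84s/(s² + 196)²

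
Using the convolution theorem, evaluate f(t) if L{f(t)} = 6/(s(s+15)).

6/(s(s+15)) = (6/s)·(1/(s+15)) = L{6}·L{e^(-15t)}. By convolution, f(t) = 6*e^(-15t) = ∫₀ᵗ 6·e^(-15τ) dτ = 6·(1 - e^(-15t))/15

Final answer: 6·(1 - e^(-15t))/15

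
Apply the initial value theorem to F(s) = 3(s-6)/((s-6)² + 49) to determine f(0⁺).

f(0⁺) = lim_{s→∞} sF(s) = lim_{s→∞} 3s(s-6)/((s-6)² + 49) = 3

Final answer: 3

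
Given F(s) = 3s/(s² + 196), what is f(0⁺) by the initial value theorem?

f(0⁺) = lim_{s→∞} s·3s/(s² + 196) = lim_{s→∞} 3s²/(s² + 196) = 3

Final answer: 3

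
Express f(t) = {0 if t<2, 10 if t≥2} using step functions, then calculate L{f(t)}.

f(t) = 10·u(t-2). L{u(t-2)} = e^(-2s)/s, so L{f(t)} = 10·e^(-2s)/s

Final answer: 10·e^(-2s)/s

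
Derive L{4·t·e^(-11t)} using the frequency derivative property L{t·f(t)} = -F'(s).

L{e^(-11t)} = 1/(s+11). By frequency derivative: L{t·e^(-11t)} = -d/ds[1/(s+11)] = -(-1)/(s+11)² = 1/(s+11)². Then L{4·t·e^(-11t)} = 4·1/(s+11)² = 4/(s+11)²

Final answer: 4/(s+11)²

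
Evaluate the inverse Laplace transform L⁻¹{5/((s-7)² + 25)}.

Using frequency shift, L⁻¹{5/((s-7)² + 25)} = e^(7t)·sin(5t)

Final answer: e^(7t)·sin(5t)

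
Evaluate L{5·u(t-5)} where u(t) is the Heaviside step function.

L{u(t-a)} = e^(-as)/s. Here a=5, so L{u(t-5)} = e^(-5s)/s, and L{5·u(t-5)} = 5·e^(-5s)/s

Final answer: 5·e^(-5s)/s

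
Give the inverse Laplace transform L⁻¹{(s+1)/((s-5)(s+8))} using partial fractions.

Using partial fractions, f(t) = (6e^(5t) + 7e^(-8t))/13

Final answer: (6e^(5t) + 7e^(-8t))/13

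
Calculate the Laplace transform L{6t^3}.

L{6t^3} = 6 · L{t^3} = 6 · 6/s^4 = 36/s^4

Final answer: 36/s^4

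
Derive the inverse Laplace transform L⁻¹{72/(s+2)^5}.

L⁻¹{n!/(s-a)^(n+1)} = t^n·e^(at) with n=4, a=-2. So L⁻¹{24/(s+2)^5} = t^4·e^(-2t), and L⁻¹{72/(s+2)^5} = (72/24)·t^4·e^(-2t) = 3·t^4·e^(-2t)

Final answer: 3·t^4·e^(-2t)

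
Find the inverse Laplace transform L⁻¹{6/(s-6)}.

L⁻¹{1/(s-a)} = e^(at), so L⁻¹{1/(s-6)} = e^(6t), and L⁻¹{6/(s-6)} = 6·e^(6t)

Final answer: 6·e^(6t)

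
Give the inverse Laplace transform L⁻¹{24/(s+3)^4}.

L⁻¹{n!/(s-a)^(n+1)} = t^n·e^(at) with n=3, a=-3. So L⁻¹{6/(s+3)^4} = t^3·e^(-3t), and L⁻¹{24/(s+3)^4} = (24/6)·t^3·e^(-3t) = 4·t^3·e^(-3t)

Final answer: 4·t^3·e^(-3t)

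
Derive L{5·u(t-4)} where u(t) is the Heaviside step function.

L{u(t-a)} = e^(-as)/s. Here a=4, so L{u(t-4)} = e^(-4s)/s, and L{5·u(t-4)} = 5·e^(-4s)/s

Final answer: 5·e^(-4s)/s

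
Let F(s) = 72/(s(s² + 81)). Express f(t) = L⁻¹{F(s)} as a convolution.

72/(s(s² + 81)) = (1/s)·(72/(s² + 81)) = L{1}·L{8·sin(9t)}. So f(t) = 1*(8·sin(9t)) = ∫₀ᵗ 8·sin(9τ) dτ

Final answer: ∫₀ᵗ 8·sin(9τ) dτ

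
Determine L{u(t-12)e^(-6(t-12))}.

u(t-a)f(t-a) with f(t)=e^(-6t). L{e^(-6t)} = 1/(s+6). By time shift: e^(-12s)/(s+6)

Final answer: e^(-12s)/(s+6)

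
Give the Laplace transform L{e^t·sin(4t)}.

L{e^(at)·sin(ωt)} = ω/((s-a)² + ω²), so L{e^t·sin(4t)} = 4/((s-1)² + 16)

Final answer: 4/((s-1)² + 16)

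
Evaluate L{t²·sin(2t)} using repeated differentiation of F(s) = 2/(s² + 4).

F(s) = 2/(s² + 4). F'(s) = -4s/(s² + 4)². F''(s) = -4(4 - 3s²)/(s² + 4)³ = (12s² - 16)/(s² + 4)³. So L{t²·sin(2t)} = (-1)² F''(s) = (12s² - 16)/(s² + 4)³

Final answer: (12s² - 16)/(s² + 4)³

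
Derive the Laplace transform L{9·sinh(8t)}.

L{sinh(ωt)} = ω/(s² - ω²), so L{sinh(8t)} = 8/(s² - 64). Then L{9·sinh(8t)} = 9·8/(s² - 64) = 72/(s² - 64)

Final answer: 72/(s² - 64)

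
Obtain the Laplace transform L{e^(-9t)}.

L{e^(at)} = 1/(s-a), so L{e^(-9t)} = 1/(s+9)

Final answer: 1/(s+9)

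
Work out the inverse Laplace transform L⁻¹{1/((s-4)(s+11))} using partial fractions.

Decompose: A/(s-4) + B/(s+11). A = 1/15, B = -1/15. f(t) = (e^(4t) - e^(-11t))/15

Final answer: (e^(4t) - e^(-11t))/15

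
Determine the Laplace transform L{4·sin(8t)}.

L{sin(ωt)} = ω/(s² + ω²), so L{sin(8t)} = 8/(s² + 64). Then L{4·sin(8t)} = 4·8/(s² + 64) = 32/(s² + 64)

Final answer: 32/(s² + 64)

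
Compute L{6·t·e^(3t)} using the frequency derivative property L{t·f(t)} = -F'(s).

L{e^(3t)} = 1/(s-3). By frequency derivative: L{t·e^(3t)} = -d/ds[1/(s-3)] = -(-1)/(s-3)² = 1/(s-3)². Then L{6·t·e^(3t)} = 6·1/(s-3)² = 6/(s-3)²

Final answer: 6/(s-3)²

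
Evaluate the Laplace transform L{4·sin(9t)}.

L{sin(ωt)} = ω/(s² + ω²), so L{sin(9t)} = 9/(s² + 81). Then L{4·sin(9t)} = 4·9/(s² + 81) = 36/(s² + 81)

Final answer: 36/(s² + 81)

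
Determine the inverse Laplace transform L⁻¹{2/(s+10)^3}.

L⁻¹{n!/(s-a)^(n+1)} = t^n·e^(at), so L⁻¹{2/(s+10)^3} = t^2·e^(-10t)

Final answer: t^2·e^(-10t)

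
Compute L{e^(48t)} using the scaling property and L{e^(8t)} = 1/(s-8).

Using L{f(at)} = (1/a)F(s/a) with a=6 and f(t) = e^(8t): L{e^(48t)} = (1/6) · 1/((s/6)-8) = (1/6) · 6/(s-48) = 1/(s-48)

Final answer: 1/(s-48)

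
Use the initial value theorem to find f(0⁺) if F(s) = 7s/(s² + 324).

f(0⁺) = lim_{s→∞} s·7s/(s² + 324) = lim_{s→∞} 7s²/(s² + 324) = 7

Final answer: 7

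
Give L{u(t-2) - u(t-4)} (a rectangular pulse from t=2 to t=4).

L{u(t-a)} = e^(-as)/s. L{u(t-2) - u(t-4)} = (e^(-2s) - e^(-4s))/s

Final answer: (e^(-2s) - e^(-4s))/s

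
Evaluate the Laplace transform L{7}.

L{7} = 7 · L{1} = 7/s

Final answer: 7/s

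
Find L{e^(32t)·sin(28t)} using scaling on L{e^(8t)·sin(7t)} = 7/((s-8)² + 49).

Scaling with a=4: L{e^(32t)·sin(28t)} = (1/4) · 7/((s/4-8)² + 49). Simplifying: 28/((s-32)² + 784)

Final answer: 28/((s-32)² + 784)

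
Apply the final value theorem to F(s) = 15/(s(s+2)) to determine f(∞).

f(∞) = lim_{s→0} s·15/(s(s+2)) = lim_{s→0} 15/(s+2) = 15/2 = 15/2

Final answer: 15/2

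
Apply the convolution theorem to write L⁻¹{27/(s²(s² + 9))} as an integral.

27/(s²(s² + 9)) = (1/s²)·(27/(s² + 9)) = L{t}·L{9·sin(3t)}. So f(t) = t*(9·sin(3t)) = ∫₀ᵗ 9τ·sin(3(t-τ)) dτ

Final answer: ∫₀ᵗ 9τ·sin(3(t-τ)) dτ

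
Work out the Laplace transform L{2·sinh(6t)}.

L{sinh(ωt)} = ω/(s² - ω²), so L{sinh(6t)} = 6/(s² - 36). Then L{2·sinh(6t)} = 2·6/(s² - 36) = 12/(s² - 36)

Final answer: 12/(s² - 36)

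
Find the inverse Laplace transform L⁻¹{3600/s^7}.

L⁻¹{n!/s^(n+1)} = t^n with n=6. So L⁻¹{720/s^7} = t^6, and L⁻¹{3600/s^7} = (3600/720)·t^6 = 5·t^6

Final answer: 5·t^6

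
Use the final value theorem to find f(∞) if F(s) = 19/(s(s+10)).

f(∞) = lim_{s→0} s·19/(s(s+10)) = lim_{s→0} 19/(s+10) = 19/10 = 19/10

Final answer: 19/10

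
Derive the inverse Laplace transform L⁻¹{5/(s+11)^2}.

L⁻¹{n!/(s-a)^(n+1)} = t^n·e^(at) with n=1, a=-11. So L⁻¹{1/(s+11)^2} = t·e^(-11t), and L⁻¹{5/(s+11)^2} = (5/1)·t·e^(-11t) = 5·t·e^(-11t)

Final answer: 5·t·e^(-11t)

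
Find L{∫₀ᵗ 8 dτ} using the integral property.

L{∫₀ᵗ f(τ)dτ} = F(s)/s with f(t) = 8. F(s) = 8/s, so L{∫₀ᵗ 8 dτ} = (8/s)/s = 8/s². (Check: ∫₀ᵗ 8 dτ = 8t.)

Final answer: 8/s²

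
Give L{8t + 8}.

L{8t + 8} = 8·L{t} + 8·L{1} = 8/s² + 8/s

Final answer: 8/s² + 8/s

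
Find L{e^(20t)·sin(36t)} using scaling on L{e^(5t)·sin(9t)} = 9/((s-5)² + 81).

Scaling with a=4: L{e^(20t)·sin(36t)} = (1/4) · 9/((s/4-5)² + 81). Simplifying: 36/((s-20)² + 1296)

Final answer: 36/((s-20)² + 1296)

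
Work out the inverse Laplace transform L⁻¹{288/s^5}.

L⁻¹{n!/s^(n+1)} = t^n with n=4. So L⁻¹{24/s^5} = t^4, and L⁻¹{288/s^5} = (288/24)·t^4 = 12·t^4

Final answer: 12·t^4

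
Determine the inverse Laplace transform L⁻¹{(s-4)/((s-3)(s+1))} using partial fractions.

Using partial fractions, f(t) = (-e^(3t) + 5e^(-t))/4

Final answer: (-e^(3t) + 5e^(-t))/4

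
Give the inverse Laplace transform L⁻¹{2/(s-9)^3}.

L⁻¹{n!/(s-a)^(n+1)} = t^n·e^(at), so L⁻¹{2/(s-9)^3} = t^2·e^(9t)

Final answer: t^2·e^(9t)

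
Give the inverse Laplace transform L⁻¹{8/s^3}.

L⁻¹{n!/s^(n+1)} = t^n with n=2. So L⁻¹{2/s^3} = t^2, and L⁻¹{8/s^3} = (8/2)·t^2 = 4·t^2

Final answer: 4·t^2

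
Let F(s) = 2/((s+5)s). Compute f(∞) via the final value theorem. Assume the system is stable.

f(∞) = lim_{s→0} sF(s) = lim_{s→0} 2/(s+5) = 2/5

Final answer: 2/5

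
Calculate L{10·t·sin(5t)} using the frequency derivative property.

L{sin(5t)} = 5/(s² + 25). By L{t·f(t)} = -F'(s): -d/ds[5/(s² + 25)] = -(5)·(-2s)/(s² + 25)² = 10s/(s² + 25)². Then L{10·t·sin(5t)} = 10·10s/(s² + 25)² = 100s/(s² + 25)²

Final answer: 100s/(s² + 25)²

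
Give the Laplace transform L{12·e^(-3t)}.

L{e^(at)} = 1/(s-a), so L{e^(-3t)} = 1/(s+3). Then L{12·e^(-3t)} = 12/(s+3)

Final answer: 12/(s+3)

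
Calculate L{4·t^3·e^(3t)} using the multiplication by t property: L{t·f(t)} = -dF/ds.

Using L{t^n·e^(at)} = n!/(s-a)^(n+1), L{t^3·e^(3t)} = 6/(s-3)^4, so L{4·t^3·e^(3t)} = 4·6/(s-3)^4 = 24/(s-3)^4

Final answer: 24/(s-3)^4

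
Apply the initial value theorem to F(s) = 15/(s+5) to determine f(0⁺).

f(0⁺) = lim_{s→∞} s·15/(s+5) = lim_{s→∞} 15s/(s+5) = 15

Final answer: 15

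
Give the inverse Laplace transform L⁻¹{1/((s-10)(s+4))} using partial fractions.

Decompose: A/(s-10) + B/(s+4). A = 1/14, B = -1/14. f(t) = (e^(10t) - e^(-4t))/14

Final answer: (e^(10t) - e^(-4t))/14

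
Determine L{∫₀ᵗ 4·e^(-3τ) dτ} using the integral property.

L{∫₀ᵗ f(τ)dτ} = F(s)/s with F(s) = 4/(s+3), so L{∫₀ᵗ 4·e^(-3τ) dτ} = 4/(s(s+3))

Final answer: 4/(s(s+3))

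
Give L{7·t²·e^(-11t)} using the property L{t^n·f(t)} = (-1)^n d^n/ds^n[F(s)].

L{e^(-11t)} = 1/(s+11). d/ds[1/(s+11)] = -1/(s+11)². d²/ds²[1/(s+11)] = 2/(s+11)³. So L{t²·e^(-11t)} = (-1)² · 2/(s+11)³ = 2/(s+11)³. Then L{7·t²·e^(-11t)} = 7·2/(s+11)³ = 14/(s+11)³

Final answer: 14/(s+11)³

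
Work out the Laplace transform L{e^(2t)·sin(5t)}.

L{e^(at)·sin(ωt)} = ω/((s-a)² + ω²), so L{e^(2t)·sin(5t)} = 5/((s-2)² + 25)

Final answer: 5/((s-2)² + 25)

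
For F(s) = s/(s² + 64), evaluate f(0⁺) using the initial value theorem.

f(0⁺) = lim_{s→∞} s·s/(s² + 64) = lim_{s→∞} s²/(s² + 64) = 1

Final answer: 1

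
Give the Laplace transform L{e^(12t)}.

L{e^(at)} = 1/(s-a), so L{e^(12t)} = 1/(s-12)

Final answer: 1/(s-12)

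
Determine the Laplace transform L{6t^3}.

L{6t^3} = 6 · L{t^3} = 6 · 6/s^4 = 36/s^4

Final answer: 36/s^4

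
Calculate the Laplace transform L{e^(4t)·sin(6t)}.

L{e^(at)·sin(ωt)} = ω/((s-a)² + ω²), so L{e^(4t)·sin(6t)} = 6/((s-4)² + 36)

Final answer: 6/((s-4)² + 36)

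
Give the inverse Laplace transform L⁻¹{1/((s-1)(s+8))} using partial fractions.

Decompose: A/(s-1) + B/(s+8). A = 1/9, B = -1/9. f(t) = (e^t - e^(-8t))/9

Final answer: (e^t - e^(-8t))/9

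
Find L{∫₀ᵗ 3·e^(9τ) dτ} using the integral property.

L{∫₀ᵗ f(τ)dτ} = F(s)/s with F(s) = 3/(s-9), so L{∫₀ᵗ 3·e^(9τ) dτ} = 3/(s(s-9))

Final answer: 3/(s(s-9))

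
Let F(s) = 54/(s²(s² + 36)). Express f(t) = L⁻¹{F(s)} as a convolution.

54/(s²(s² + 36)) = (1/s²)·(54/(s² + 36)) = L{t}·L{9·sin(6t)}. So f(t) = t*(9·sin(6t)) = ∫₀ᵗ 9τ·sin(6(t-τ)) dτ

Final answer: ∫₀ᵗ 9τ·sin(6(t-τ)) dτ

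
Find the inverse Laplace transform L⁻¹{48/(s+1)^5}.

L⁻¹{n!/(s-a)^(n+1)} = t^n·e^(at) with n=4, a=-1. So L⁻¹{24/(s+1)^5} = t^4·e^(-t), and L⁻¹{48/(s+1)^5} = (48/24)·t^4·e^(-t) = 2·t^4·e^(-t)

Final answer: 2·t^4·e^(-t)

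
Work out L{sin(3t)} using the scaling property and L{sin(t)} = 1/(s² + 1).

Using L{f(at)} = (1/a)F(s/a) with a=3: L{sin(3t)} = (1/3) · 1/((s/3)² + 1) = (1/3) · 1·9/(s² + 9) = 3/(s² + 9)

Final answer: 3/(s² + 9)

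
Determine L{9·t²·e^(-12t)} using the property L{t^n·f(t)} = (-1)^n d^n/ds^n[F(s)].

L{e^(-12t)} = 1/(s+12). d/ds[1/(s+12)] = -1/(s+12)². d²/ds²[1/(s+12)] = 2/(s+12)³. So L{t²·e^(-12t)} = (-1)² · 2/(s+12)³ = 2/(s+12)³. Then L{9·t²·e^(-12t)} = 9·2/(s+12)³ = 18/(s+12)³

Final answer: 18/(s+12)³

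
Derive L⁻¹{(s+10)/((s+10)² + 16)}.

Using frequency shift: L⁻¹{(s-a)/((s-a)² + b²)} = e^(at)cos(bt). Here a=-10, b=4

Final answer: e^(-10t)·cos(4t)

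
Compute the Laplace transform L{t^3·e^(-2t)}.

L{t^n·e^(at)} = n!/(s-a)^(n+1), so L{t^3·e^(-2t)} = 6/(s+2)^4

Final answer: 6/(s+2)^4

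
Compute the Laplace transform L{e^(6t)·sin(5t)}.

L{e^(at)·sin(ωt)} = ω/((s-a)² + ω²), so L{e^(6t)·sin(5t)} = 5/((s-6)² + 25)

Final answer: 5/((s-6)² + 25)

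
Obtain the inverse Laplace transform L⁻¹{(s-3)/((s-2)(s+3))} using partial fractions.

Using partial fractions, f(t) = (-e^(2t) + 6e^(-3t))/5

Final answer: (-e^(2t) + 6e^(-3t))/5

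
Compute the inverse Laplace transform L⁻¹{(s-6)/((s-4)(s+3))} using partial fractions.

Using partial fractions, f(t) = (-2e^(4t) + 9e^(-3t))/7

Final answer: (-2e^(4t) + 9e^(-3t))/7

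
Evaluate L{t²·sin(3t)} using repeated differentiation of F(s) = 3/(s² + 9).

F(s) = 3/(s² + 9). F'(s) = -6s/(s² + 9)². F''(s) = -6(9 - 3s²)/(s² + 9)³ = (18s² - 54)/(s² + 9)³. So L{t²·sin(3t)} = (-1)² F''(s) = (18s² - 54)/(s² + 9)³

Final answer: (18s² - 54)/(s² + 9)³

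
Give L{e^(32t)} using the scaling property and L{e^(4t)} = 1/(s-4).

Using L{f(at)} = (1/a)F(s/a) with a=8 and f(t) = e^(4t): L{e^(32t)} = (1/8) · 1/((s/8)-4) = (1/8) · 8/(s-32) = 1/(s-32)

Final answer: 1/(s-32)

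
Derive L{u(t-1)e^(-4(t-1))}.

u(t-a)f(t-a) with f(t)=e^(-4t). L{e^(-4t)} = 1/(s+4). By time shift: e^(-s)/(s+4)

Final answer: e^(-s)/(s+4)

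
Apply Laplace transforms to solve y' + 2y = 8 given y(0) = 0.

sY + 2Y = 8/s. Y = 8/(s(s+2)). Partial fractions: Y = 4/s - 4/(s+2)

Final answer: y(t) = 4(1 - e^(-2t))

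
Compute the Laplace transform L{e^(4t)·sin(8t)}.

L{e^(at)·sin(ωt)} = ω/((s-a)² + ω²), so L{e^(4t)·sin(8t)} = 8/((s-4)² + 64)

Final answer: 8/((s-4)² + 64)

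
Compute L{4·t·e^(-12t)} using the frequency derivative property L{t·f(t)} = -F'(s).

L{e^(-12t)} = 1/(s+12). By frequency derivative: L{t·e^(-12t)} = -d/ds[1/(s+12)] = -(-1)/(s+12)² = 1/(s+12)². Then L{4·t·e^(-12t)} = 4·1/(s+12)² = 4/(s+12)²

Final answer: 4/(s+12)²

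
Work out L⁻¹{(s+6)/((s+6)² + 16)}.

Using frequency shift: L⁻¹{(s-a)/((s-a)² + b²)} = e^(at)cos(bt). Here a=-6, b=4

Final answer: e^(-6t)·cos(4t)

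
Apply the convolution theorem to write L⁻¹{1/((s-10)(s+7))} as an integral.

1/((s-10)(s+7)) = (1/(s-10))·(1/(s+7)) = L{e^(10t)}·L{e^(-7t)}. So f(t) = e^(10t)*e^(-7t) = ∫₀ᵗ e^(10τ)·e^(-7(t-τ)) dτ

Final answer: ∫₀ᵗ e^(10τ)·e^(-7(t-τ)) dτ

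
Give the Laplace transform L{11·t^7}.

L{t^n} = n!/s^(n+1), so L{t^7} = 5040/s^8. Then L{11·t^7} = 11·5040/s^8 = 55440/s^8

Final answer: 55440/s^8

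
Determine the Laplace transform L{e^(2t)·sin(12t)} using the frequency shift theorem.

Frequency shift: L{e^(at)f(t)} = F(s-a). L{e^(2t)·sin(12t)} = 12/((s-2)² + 144)

Final answer: 12/((s-2)² + 144)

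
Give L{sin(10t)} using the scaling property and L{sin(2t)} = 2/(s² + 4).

Using L{f(at)} = (1/a)F(s/a) with a=5: L{sin(10t)} = (1/5) · 2/((s/5)² + 4) = (1/5) · 2·25/(s² + 100) = 10/(s² + 100)

Final answer: 10/(s² + 100)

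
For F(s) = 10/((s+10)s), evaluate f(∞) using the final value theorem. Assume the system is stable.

f(∞) = lim_{s→0} sF(s) = lim_{s→0} 10/(s+10) = 1

Final answer: 1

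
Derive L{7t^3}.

L{t^n} = n!/s^(n+1). So L{7t^3} = 7·3!/s^4 = 42/s^4

Final answer: 42/s^4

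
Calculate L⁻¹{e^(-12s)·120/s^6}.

L⁻¹{120/s^6} = t^5. By the time shift theorem, L⁻¹{e^(-as)F(s)} = u(t-a)f(t-a) with a=12, so L⁻¹{e^(-12s)·120/s^6} = u(t-12)·(t-12)^5

Final answer: u(t-12)·(t-12)^5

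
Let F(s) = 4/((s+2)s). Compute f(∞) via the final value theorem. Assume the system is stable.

f(∞) = lim_{s→0} sF(s) = lim_{s→0} 4/(s+2) = 2

Final answer: 2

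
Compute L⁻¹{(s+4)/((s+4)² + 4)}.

Using frequency shift: L⁻¹{(s-a)/((s-a)² + b²)} = e^(at)cos(bt). Here a=-4, b=2

Final answer: e^(-4t)·cos(2t)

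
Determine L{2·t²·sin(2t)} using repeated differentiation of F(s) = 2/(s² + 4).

F(s) = 2/(s² + 4). F'(s) = -4s/(s² + 4)². F''(s) = -4(4 - 3s²)/(s² + 4)³ = (12s² - 16)/(s² + 4)³. So L{t²·sin(2t)} = (-1)² F''(s) = (12s² - 16)/(s² + 4)³. Then L{2·t²·sin(2t)} = 2·(12s² - 16)/(s² + 4)³ = (24s² - 32)/(s² + 4)³

Final answer: (24s² - 32)/(s² + 4)³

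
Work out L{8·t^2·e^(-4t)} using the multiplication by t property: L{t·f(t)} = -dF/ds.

Using L{t^n·e^(at)} = n!/(s-a)^(n+1), L{t^2·e^(-4t)} = 2/(s+4)^3, so L{8·t^2·e^(-4t)} = 8·2/(s+4)^3 = 16/(s+4)^3

Final answer: 16/(s+4)^3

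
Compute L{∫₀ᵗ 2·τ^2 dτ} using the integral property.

L{∫₀ᵗ f(τ)dτ} = F(s)/s with f(t) = 2t^2. F(s) = 4/s^3, so L{∫₀ᵗ 2·τ^2 dτ} = (4/s^3)/s = 4/s^4. (Check: ∫₀ᵗ 2·τ^2 dτ = 2t^3/3.)

Final answer: 4/s^4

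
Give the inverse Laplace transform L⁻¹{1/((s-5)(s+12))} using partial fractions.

Decompose: A/(s-5) + B/(s+12). A = 1/17, B = -1/17. f(t) = (e^(5t) - e^(-12t))/17

Final answer: (e^(5t) - e^(-12t))/17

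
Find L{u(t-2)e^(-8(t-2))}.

u(t-a)f(t-a) with f(t)=e^(-8t). L{e^(-8t)} = 1/(s+8). By time shift: e^(-2s)/(s+8)

Final answer: e^(-2s)/(s+8)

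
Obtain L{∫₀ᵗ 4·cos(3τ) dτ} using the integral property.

L{∫₀ᵗ f(τ)dτ} = F(s)/s with F(s) = 4s/(s² + 9), so the result is (4s/(s² + 9))/s = 4/(s² + 9)

Final answer: 4/(s² + 9)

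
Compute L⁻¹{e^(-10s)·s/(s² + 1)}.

L⁻¹{s/(s² + 1)} = cos(t). By the time shift theorem, L⁻¹{e^(-as)F(s)} = u(t-a)f(t-a) with a=10, so L⁻¹{e^(-10s)·s/(s² + 1)} = u(t-10)·cos((t-10))

Final answer: u(t-10)·cos((t-10))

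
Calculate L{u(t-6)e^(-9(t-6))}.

u(t-a)f(t-a) with f(t)=e^(-9t). L{e^(-9t)} = 1/(s+9). By time shift: e^(-6s)/(s+9)

Final answer: e^(-6s)/(s+9)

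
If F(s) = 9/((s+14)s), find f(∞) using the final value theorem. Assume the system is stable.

f(∞) = lim_{s→0} sF(s) = lim_{s→0} 9/(s+14) = 9/14

Final answer: 9/14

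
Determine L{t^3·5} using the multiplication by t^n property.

L{5} = 5/s. d^1/ds^1[1/s] = -1/s². d^2/ds^2[1/s] = 2/s^3. d^3/ds^3[1/s] = -6/s^4. So L{t^3} = (-1)^{3}·-6/s^4 = 6/s^4. Then L{t^3·5} = 5·6/s^4 = 30/s^4

Final answer: 30/s^4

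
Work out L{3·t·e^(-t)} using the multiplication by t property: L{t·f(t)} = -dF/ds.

Using L{t^n·e^(at)} = n!/(s-a)^(n+1), L{t·e^(-t)} = 1/(s+1)^2, so L{3·t·e^(-t)} = 3·1/(s+1)^2 = 3/(s+1)^2

Final answer: 3/(s+1)^2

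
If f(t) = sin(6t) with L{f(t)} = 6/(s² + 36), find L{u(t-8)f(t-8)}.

Time shift theorem: L{u(t-a)f(t-a)} = e^(-as)F(s). Here a=8, F(s) = 6/(s² + 36), so L{u(t-8)f(t-8)} = e^(-8s)·6/(s² + 36)

Final answer: e^(-8s)·6/(s² + 36)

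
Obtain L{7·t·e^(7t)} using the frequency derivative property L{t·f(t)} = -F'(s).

L{e^(7t)} = 1/(s-7). By frequency derivative: L{t·e^(7t)} = -d/ds[1/(s-7)] = -(-1)/(s-7)² = 1/(s-7)². Then L{7·t·e^(7t)} = 7·1/(s-7)² = 7/(s-7)²

Final answer: 7/(s-7)²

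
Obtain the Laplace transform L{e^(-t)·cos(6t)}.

L{e^(at)·cos(ωt)} = (s-a)/((s-a)² + ω²), so L{e^(-t)·cos(6t)} = (s+1)/((s+1)² + 36)

Final answer: (s+1)/((s+1)² + 36)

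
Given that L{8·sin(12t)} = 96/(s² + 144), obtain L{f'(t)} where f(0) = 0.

L{f'(t)} = s·F(s) - f(0) = s·96/(s² + 144) - 0 = 96s/(s² + 144)

Final answer: 96s/(s² + 144)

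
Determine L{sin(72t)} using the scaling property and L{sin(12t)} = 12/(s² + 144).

Using L{f(at)} = (1/a)F(s/a) with a=6: L{sin(72t)} = (1/6) · 12/((s/6)² + 144) = (1/6) · 12·36/(s² + 5184) = 72/(s² + 5184)

Final answer: 72/(s² + 5184)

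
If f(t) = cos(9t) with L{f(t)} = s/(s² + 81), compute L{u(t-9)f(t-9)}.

Time shift theorem: L{u(t-a)f(t-a)} = e^(-as)F(s). Here a=9, F(s) = s/(s² + 81), so L{u(t-9)f(t-9)} = e^(-9s)·s/(s² + 81)

Final answer: e^(-9s)·s/(s² + 81)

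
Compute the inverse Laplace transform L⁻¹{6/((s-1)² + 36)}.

Using frequency shift, L⁻¹{6/((s-1)² + 36)} = e^t·sin(6t)

Final answer: e^t·sin(6t)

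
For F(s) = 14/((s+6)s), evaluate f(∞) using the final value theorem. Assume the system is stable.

f(∞) = lim_{s→0} sF(s) = lim_{s→0} 14/(s+6) = 7/3

Final answer: 7/3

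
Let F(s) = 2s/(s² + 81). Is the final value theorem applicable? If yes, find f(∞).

The final value theorem requires all poles of sF(s) in the left half-plane. sF(s) = 2s²/(s² + 81) has poles at s = ±9i (imaginary axis). Theorem does NOT apply (oscillatory system).

Final answer: Not applicable (oscillatory)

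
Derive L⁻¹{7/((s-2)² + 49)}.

Form: b/((s-a)² + b²) → e^(at)sin(bt). With a=2, b=7

Final answer: e^(2t)·sin(7t)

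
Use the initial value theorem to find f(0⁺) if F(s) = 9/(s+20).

f(0⁺) = lim_{s→∞} s·9/(s+20) = lim_{s→∞} 9s/(s+20) = 9

Final answer: 9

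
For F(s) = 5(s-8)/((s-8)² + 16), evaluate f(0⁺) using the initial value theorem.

f(0⁺) = lim_{s→∞} sF(s) = lim_{s→∞} 5s(s-8)/((s-8)² + 16) = 5

Final answer: 5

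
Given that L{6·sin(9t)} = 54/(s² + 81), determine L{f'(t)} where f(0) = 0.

L{f'(t)} = s·F(s) - f(0) = s·54/(s² + 81) - 0 = 54s/(s² + 81)

Final answer: 54s/(s² + 81)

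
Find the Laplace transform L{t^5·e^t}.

L{t^n·e^(at)} = n!/(s-a)^(n+1), so L{t^5·e^t} = 120/(s-1)^6

Final answer: 120/(s-1)^6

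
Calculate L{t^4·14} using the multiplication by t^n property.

L{14} = 14/s. d^1/ds^1[1/s] = -1/s². d^2/ds^2[1/s] = 2/s^3. d^3/ds^3[1/s] = -6/s^4. d^4/ds^4[1/s] = 24/s^5. So L{t^4} = (-1)^{4}·24/s^5 = 24/s^5. Then L{t^4·14} = 14·24/s^5 = 336/s^5

Final answer: 336/s^5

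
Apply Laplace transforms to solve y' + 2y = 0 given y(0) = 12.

L{y'} + 2L{y} = 0. sY - 12 + 2Y = 0. Y(s+2) = 12. Y = 12/(s+2)

Final answer: y(t) = 12e^(-2t)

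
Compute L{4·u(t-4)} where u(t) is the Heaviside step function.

L{u(t-a)} = e^(-as)/s. Here a=4, so L{u(t-4)} = e^(-4s)/s, and L{4·u(t-4)} = 4·e^(-4s)/s

Final answer: 4·e^(-4s)/s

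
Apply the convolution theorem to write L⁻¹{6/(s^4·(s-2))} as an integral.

6/(s^4·(s-2)) = (6/s^4)·(1/(s-2)) = L{t^3}·L{e^(2t)}. So f(t) = t^3*e^(2t) = ∫₀ᵗ τ^3·e^(2(t-τ)) dτ

Final answer: ∫₀ᵗ τ^3·e^(2(t-τ)) dτ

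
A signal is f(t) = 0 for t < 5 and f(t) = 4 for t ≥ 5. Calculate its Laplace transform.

f(t) = 4·u(t-5). L{u(t-5)} = e^(-5s)/s, so L{f(t)} = 4·e^(-5s)/s

Final answer: 4·e^(-5s)/s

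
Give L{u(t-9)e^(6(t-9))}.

u(t-a)f(t-a) with f(t)=e^(6t). L{e^(6t)} = 1/(s-6). By time shift: e^(-9s)/(s-6)

Final answer: e^(-9s)/(s-6)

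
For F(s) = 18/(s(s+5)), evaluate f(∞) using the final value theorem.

f(∞) = lim_{s→0} s·18/(s(s+5)) = lim_{s→0} 18/(s+5) = 18/5 = 18/5

Final answer: 18/5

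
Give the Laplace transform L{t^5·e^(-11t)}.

L{t^n·e^(at)} = n!/(s-a)^(n+1), so L{t^5·e^(-11t)} = 120/(s+11)^6

Final answer: 120/(s+11)^6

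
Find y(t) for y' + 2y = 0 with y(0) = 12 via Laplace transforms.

L{y'} + 2L{y} = 0. sY - 12 + 2Y = 0. Y(s+2) = 12. Y = 12/(s+2)

Final answer: y(t) = 12e^(-2t)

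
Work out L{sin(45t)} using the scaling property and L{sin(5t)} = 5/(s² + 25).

Using L{f(at)} = (1/a)F(s/a) with a=9: L{sin(45t)} = (1/9) · 5/((s/9)² + 25) = (1/9) · 5·81/(s² + 2025) = 45/(s² + 2025)

Final answer: 45/(s² + 2025)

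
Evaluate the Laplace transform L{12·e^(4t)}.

L{e^(at)} = 1/(s-a), so L{e^(4t)} = 1/(s-4). Then L{12·e^(4t)} = 12/(s-4)

Final answer: 12/(s-4)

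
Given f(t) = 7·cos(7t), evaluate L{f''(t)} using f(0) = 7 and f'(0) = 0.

F(s) = 7s/(s² + 49). L{f''(t)} = s²F(s) - sf(0) - f'(0) = 7s³/(s² + 49) - 7s = (7s³ - 7s(s² + 49))/(s² + 49) = -343s/(s² + 49)

Final answer: -343s/(s² + 49)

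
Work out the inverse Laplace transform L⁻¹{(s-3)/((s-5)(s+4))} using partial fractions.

Using partial fractions, f(t) = (2e^(5t) + 7e^(-4t))/9

Final answer: (2e^(5t) + 7e^(-4t))/9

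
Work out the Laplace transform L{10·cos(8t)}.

L{cos(ωt)} = s/(s² + ω²), so L{cos(8t)} = s/(s² + 64). Then L{10·cos(8t)} = 10·s/(s² + 64) = 10s/(s² + 64)

Final answer: 10s/(s² + 64)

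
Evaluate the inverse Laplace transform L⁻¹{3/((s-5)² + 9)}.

Using frequency shift, L⁻¹{3/((s-5)² + 9)} = e^(5t)·sin(3t)

Final answer: e^(5t)·sin(3t)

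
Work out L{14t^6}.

L{t^n} = n!/s^(n+1). So L{14t^6} = 14·6!/s^7 = 10080/s^7

Final answer: 10080/s^7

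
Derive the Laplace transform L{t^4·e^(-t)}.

L{t^n·e^(at)} = n!/(s-a)^(n+1), so L{t^4·e^(-t)} = 24/(s+1)^5

Final answer: 24/(s+1)^5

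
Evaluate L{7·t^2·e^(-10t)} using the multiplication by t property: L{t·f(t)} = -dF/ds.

Using L{t^n·e^(at)} = n!/(s-a)^(n+1), L{t^2·e^(-10t)} = 2/(s+10)^3, so L{7·t^2·e^(-10t)} = 7·2/(s+10)^3 = 14/(s+10)^3

Final answer: 14/(s+10)^3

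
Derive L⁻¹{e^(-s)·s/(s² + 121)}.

L⁻¹{s/(s² + 121)} = cos(11t). By the time shift theorem, L⁻¹{e^(-as)F(s)} = u(t-a)f(t-a) with a=1, so L⁻¹{e^(-s)·s/(s² + 121)} = u(t-1)·cos(11(t-1))

Final answer: u(t-1)·cos(11(t-1))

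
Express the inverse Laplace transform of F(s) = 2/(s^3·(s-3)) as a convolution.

2/(s^3·(s-3)) = (2/s^3)·(1/(s-3)) = L{t^2}·L{e^(3t)}. So f(t) = t^2*e^(3t) = ∫₀ᵗ τ^2·e^(3(t-τ)) dτ

Final answer: ∫₀ᵗ τ^2·e^(3(t-τ)) dτ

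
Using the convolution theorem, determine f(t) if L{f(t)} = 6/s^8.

6/s^8 = (6/s)·(1/s^7) = L{6}·L{t^6/720}. By convolution, f(t) = 6*t^6/720 = ∫₀ᵗ 6·τ^6/720 dτ = 6·t^7/5040

Final answer: 6·t^7/5040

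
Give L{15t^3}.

L{t^n} = n!/s^(n+1). So L{15t^3} = 15·3!/s^4 = 90/s^4

Final answer: 90/s^4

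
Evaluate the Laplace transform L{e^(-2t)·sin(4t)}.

L{e^(at)·sin(ωt)} = ω/((s-a)² + ω²), so L{e^(-2t)·sin(4t)} = 4/((s+2)² + 16)

Final answer: 4/((s+2)² + 16)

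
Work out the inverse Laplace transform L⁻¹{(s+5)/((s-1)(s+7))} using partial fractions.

Using partial fractions, f(t) = (6e^t + 2e^(-7t))/8

Final answer: (6e^t + 2e^(-7t))/8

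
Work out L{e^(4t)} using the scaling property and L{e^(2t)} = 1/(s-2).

Using L{f(at)} = (1/a)F(s/a) with a=2 and f(t) = e^(2t): L{e^(4t)} = (1/2) · 1/((s/2)-2) = (1/2) · 2/(s-4) = 1/(s-4)

Final answer: 1/(s-4)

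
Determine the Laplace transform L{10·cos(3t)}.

L{cos(ωt)} = s/(s² + ω²), so L{cos(3t)} = s/(s² + 9). Then L{10·cos(3t)} = 10·s/(s² + 9) = 10s/(s² + 9)

Final answer: 10s/(s² + 9)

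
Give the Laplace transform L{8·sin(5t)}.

L{sin(ωt)} = ω/(s² + ω²), so L{sin(5t)} = 5/(s² + 25). Then L{8·sin(5t)} = 8·5/(s² + 25) = 40/(s² + 25)

Final answer: 40/(s² + 25)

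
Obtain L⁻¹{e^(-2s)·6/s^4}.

L⁻¹{6/s^4} = t^3. By the time shift theorem, L⁻¹{e^(-as)F(s)} = u(t-a)f(t-a) with a=2, so L⁻¹{e^(-2s)·6/s^4} = u(t-2)·(t-2)^3

Final answer: u(t-2)·(t-2)^3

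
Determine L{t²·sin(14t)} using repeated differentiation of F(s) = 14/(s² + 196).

F(s) = 14/(s² + 196). F'(s) = -28s/(s² + 196)². F''(s) = -28(196 - 3s²)/(s² + 196)³ = (84s² - 5488)/(s² + 196)³. So L{t²·sin(14t)} = (-1)² F''(s) = (84s² - 5488)/(s² + 196)³

Final answer: (84s² - 5488)/(s² + 196)³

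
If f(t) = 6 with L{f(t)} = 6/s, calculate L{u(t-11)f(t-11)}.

Time shift theorem: L{u(t-a)f(t-a)} = e^(-as)F(s). Here a=11, F(s) = 6/s, so L{u(t-11)f(t-11)} = e^(-11s)·6/s

Final answer: e^(-11s)·6/s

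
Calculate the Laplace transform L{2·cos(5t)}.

L{cos(ωt)} = s/(s² + ω²), so L{cos(5t)} = s/(s² + 25). Then L{2·cos(5t)} = 2·s/(s² + 25) = 2s/(s² + 25)

Final answer: 2s/(s² + 25)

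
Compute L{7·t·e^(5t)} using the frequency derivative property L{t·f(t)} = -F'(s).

L{e^(5t)} = 1/(s-5). By frequency derivative: L{t·e^(5t)} = -d/ds[1/(s-5)] = -(-1)/(s-5)² = 1/(s-5)². Then L{7·t·e^(5t)} = 7·1/(s-5)² = 7/(s-5)²

Final answer: 7/(s-5)²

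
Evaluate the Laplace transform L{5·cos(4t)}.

L{cos(ωt)} = s/(s² + ω²), so L{cos(4t)} = s/(s² + 16). Then L{5·cos(4t)} = 5·s/(s² + 16) = 5s/(s² + 16)

Final answer: 5s/(s² + 16)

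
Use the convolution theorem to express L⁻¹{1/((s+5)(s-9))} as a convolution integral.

1/((s+5)(s-9)) = (1/(s+5))·(1/(s-9)) = L{e^(-5t)}·L{e^(9t)}. So f(t) = e^(-5t)*e^(9t) = ∫₀ᵗ e^(-5τ)·e^(9(t-τ)) dτ

Final answer: ∫₀ᵗ e^(-5τ)·e^(9(t-τ)) dτ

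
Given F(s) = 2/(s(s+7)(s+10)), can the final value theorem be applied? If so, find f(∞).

Poles of sF(s) = 2/((s+7)(s+10)) are at s = -7 and s = -10, both in the left half-plane. Theorem applies. f(∞) = lim_{s→0} sF(s) = 2/(7·10) = 1/35

Final answer: 1/35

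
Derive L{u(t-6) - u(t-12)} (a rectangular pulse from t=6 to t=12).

L{u(t-a)} = e^(-as)/s. L{u(t-6) - u(t-12)} = (e^(-6s) - e^(-12s))/s

Final answer: (e^(-6s) - e^(-12s))/s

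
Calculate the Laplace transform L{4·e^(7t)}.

L{e^(at)} = 1/(s-a), so L{e^(7t)} = 1/(s-7). Then L{4·e^(7t)} = 4/(s-7)

Final answer: 4/(s-7)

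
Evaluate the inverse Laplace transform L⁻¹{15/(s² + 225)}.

L⁻¹{15/(s² + 225)} = sin(15t)

Final answer: sin(15t)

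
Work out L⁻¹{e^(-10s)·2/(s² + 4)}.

L⁻¹{2/(s² + 4)} = sin(2t). By the time shift theorem, L⁻¹{e^(-as)F(s)} = u(t-a)f(t-a) with a=10, so L⁻¹{e^(-10s)·2/(s² + 4)} = u(t-10)·sin(2(t-10))

Final answer: u(t-10)·sin(2(t-10))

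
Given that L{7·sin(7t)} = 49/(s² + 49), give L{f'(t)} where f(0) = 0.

L{f'(t)} = s·F(s) - f(0) = s·49/(s² + 49) - 0 = 49s/(s² + 49)

Final answer: 49s/(s² + 49)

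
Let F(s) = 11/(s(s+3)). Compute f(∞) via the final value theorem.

f(∞) = lim_{s→0} s·11/(s(s+3)) = lim_{s→0} 11/(s+3) = 11/3 = 11/3

Final answer: 11/3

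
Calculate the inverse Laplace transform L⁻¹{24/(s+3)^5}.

L⁻¹{n!/(s-a)^(n+1)} = t^n·e^(at), so L⁻¹{24/(s+3)^5} = t^4·e^(-3t)

Final answer: t^4·e^(-3t)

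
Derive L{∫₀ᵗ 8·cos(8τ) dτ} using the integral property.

L{∫₀ᵗ f(τ)dτ} = F(s)/s with F(s) = 8s/(s² + 64), so the result is (8s/(s² + 64))/s = 8/(s² + 64)

Final answer: 8/(s² + 64)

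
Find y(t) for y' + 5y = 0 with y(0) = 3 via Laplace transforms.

L{y'} + 5L{y} = 0. sY - 3 + 5Y = 0. Y(s+5) = 3. Y = 3/(s+5)

Final answer: y(t) = 3e^(-5t)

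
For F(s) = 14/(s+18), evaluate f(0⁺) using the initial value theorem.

f(0⁺) = lim_{s→∞} s·14/(s+18) = lim_{s→∞} 14s/(s+18) = 14

Final answer: 14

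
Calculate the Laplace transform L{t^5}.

L{t^n} = n!/s^(n+1), so L{t^5} = 120/s^6

Final answer: 120/s^6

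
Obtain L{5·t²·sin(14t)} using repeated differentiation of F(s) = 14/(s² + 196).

F(s) = 14/(s² + 196). F'(s) = -28s/(s² + 196)². F''(s) = -28(196 - 3s²)/(s² + 196)³ = (84s² - 5488)/(s² + 196)³. So L{t²·sin(14t)} = (-1)² F''(s) = (84s² - 5488)/(s² + 196)³. Then L{5·t²·sin(14t)} = 5·(84s² - 5488)/(s² + 196)³ = (420s² - 27440)/(s² + 196)³

Final answer: (420s² - 27440)/(s² + 196)³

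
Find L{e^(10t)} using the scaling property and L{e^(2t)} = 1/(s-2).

Using L{f(at)} = (1/a)F(s/a) with a=5 and f(t) = e^(2t): L{e^(10t)} = (1/5) · 1/((s/5)-2) = (1/5) · 5/(s-10) = 1/(s-10)

Final answer: 1/(s-10)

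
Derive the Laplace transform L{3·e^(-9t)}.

L{e^(at)} = 1/(s-a), so L{e^(-9t)} = 1/(s+9). Then L{3·e^(-9t)} = 3/(s+9)

Final answer: 3/(s+9)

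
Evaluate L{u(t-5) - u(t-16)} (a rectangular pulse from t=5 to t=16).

L{u(t-a)} = e^(-as)/s. L{u(t-5) - u(t-16)} = (e^(-5s) - e^(-16s))/s

Final answer: (e^(-5s) - e^(-16s))/s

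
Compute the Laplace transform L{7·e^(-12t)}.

L{e^(at)} = 1/(s-a), so L{e^(-12t)} = 1/(s+12). Then L{7·e^(-12t)} = 7/(s+12)

Final answer: 7/(s+12)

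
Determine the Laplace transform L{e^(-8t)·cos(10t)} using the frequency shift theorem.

Frequency shift: L{e^(at)f(t)} = F(s-a). L{e^(-8t)·cos(10t)} = (s+8)/((s+8)² + 100)

Final answer: (s+8)/((s+8)² + 100)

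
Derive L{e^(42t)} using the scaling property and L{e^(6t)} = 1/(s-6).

Using L{f(at)} = (1/a)F(s/a) with a=7 and f(t) = e^(6t): L{e^(42t)} = (1/7) · 1/((s/7)-6) = (1/7) · 7/(s-42) = 1/(s-42)

Final answer: 1/(s-42)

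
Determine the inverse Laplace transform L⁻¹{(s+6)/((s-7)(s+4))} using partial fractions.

Using partial fractions, f(t) = (13e^(7t) - 2e^(-4t))/11

Final answer: (13e^(7t) - 2e^(-4t))/11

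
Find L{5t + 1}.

L{5t + 1} = 5·L{t} + L{1} = 5/s² + 1/s

Final answer: 5/s² + 1/s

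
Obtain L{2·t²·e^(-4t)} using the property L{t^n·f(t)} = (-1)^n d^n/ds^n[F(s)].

L{e^(-4t)} = 1/(s+4). d/ds[1/(s+4)] = -1/(s+4)². d²/ds²[1/(s+4)] = 2/(s+4)³. So L{t²·e^(-4t)} = (-1)² · 2/(s+4)³ = 2/(s+4)³. Then L{2·t²·e^(-4t)} = 2·2/(s+4)³ = 4/(s+4)³

Final answer: 4/(s+4)³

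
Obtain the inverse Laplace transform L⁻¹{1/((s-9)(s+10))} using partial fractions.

Decompose: A/(s-9) + B/(s+10). A = 1/19, B = -1/19. f(t) = (e^(9t) - e^(-10t))/19

Final answer: (e^(9t) - e^(-10t))/19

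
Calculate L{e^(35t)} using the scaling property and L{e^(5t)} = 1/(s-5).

Using L{f(at)} = (1/a)F(s/a) with a=7 and f(t) = e^(5t): L{e^(35t)} = (1/7) · 1/((s/7)-5) = (1/7) · 7/(s-35) = 1/(s-35)

Final answer: 1/(s-35)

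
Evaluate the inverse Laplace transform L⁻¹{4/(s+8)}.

L⁻¹{1/(s-a)} = e^(at), so L⁻¹{1/(s+8)} = e^(-8t), and L⁻¹{4/(s+8)} = 4·e^(-8t)

Final answer: 4·e^(-8t)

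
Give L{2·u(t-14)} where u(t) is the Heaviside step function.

L{u(t-a)} = e^(-as)/s. Here a=14, so L{u(t-14)} = e^(-14s)/s, and L{2·u(t-14)} = 2·e^(-14s)/s

Final answer: 2·e^(-14s)/s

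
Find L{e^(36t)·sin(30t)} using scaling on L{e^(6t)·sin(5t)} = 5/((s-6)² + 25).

Scaling with a=6: L{e^(36t)·sin(30t)} = (1/6) · 5/((s/6-6)² + 25). Simplifying: 30/((s-36)² + 900)

Final answer: 30/((s-36)² + 900)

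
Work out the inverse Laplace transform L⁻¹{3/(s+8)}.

L⁻¹{1/(s-a)} = e^(at), so L⁻¹{1/(s+8)} = e^(-8t), and L⁻¹{3/(s+8)} = 3·e^(-8t)

Final answer: 3·e^(-8t)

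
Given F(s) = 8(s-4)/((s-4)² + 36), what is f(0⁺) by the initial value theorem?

f(0⁺) = lim_{s→∞} sF(s) = lim_{s→∞} 8s(s-4)/((s-4)² + 36) = 8

Final answer: 8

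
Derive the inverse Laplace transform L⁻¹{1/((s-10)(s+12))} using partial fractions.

Decompose: A/(s-10) + B/(s+12). A = 1/22, B = -1/22. f(t) = (e^(10t) - e^(-12t))/22

Final answer: (e^(10t) - e^(-12t))/22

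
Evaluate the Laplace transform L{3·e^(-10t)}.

L{e^(at)} = 1/(s-a), so L{e^(-10t)} = 1/(s+10). Then L{3·e^(-10t)} = 3/(s+10)

Final answer: 3/(s+10)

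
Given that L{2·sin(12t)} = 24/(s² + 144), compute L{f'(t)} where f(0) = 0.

L{f'(t)} = s·F(s) - f(0) = s·24/(s² + 144) - 0 = 24s/(s² + 144)

Final answer: 24s/(s² + 144)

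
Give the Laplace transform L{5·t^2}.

L{t^n} = n!/s^(n+1), so L{t^2} = 2/s^3. Then L{5·t^2} = 5·2/s^3 = 10/s^3

Final answer: 10/s^3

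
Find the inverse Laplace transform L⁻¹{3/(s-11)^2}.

L⁻¹{n!/(s-a)^(n+1)} = t^n·e^(at) with n=1, a=11. So L⁻¹{1/(s-11)^2} = t·e^(11t), and L⁻¹{3/(s-11)^2} = (3/1)·t·e^(11t) = 3·t·e^(11t)

Final answer: 3·t·e^(11t)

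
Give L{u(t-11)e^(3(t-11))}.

u(t-a)f(t-a) with f(t)=e^(3t). L{e^(3t)} = 1/(s-3). By time shift: e^(-11s)/(s-3)

Final answer: e^(-11s)/(s-3)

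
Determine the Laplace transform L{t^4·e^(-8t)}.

L{t^n·e^(at)} = n!/(s-a)^(n+1), so L{t^4·e^(-8t)} = 24/(s+8)^5

Final answer: 24/(s+8)^5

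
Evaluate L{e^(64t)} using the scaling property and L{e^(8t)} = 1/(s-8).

Using L{f(at)} = (1/a)F(s/a) with a=8 and f(t) = e^(8t): L{e^(64t)} = (1/8) · 1/((s/8)-8) = (1/8) · 8/(s-64) = 1/(s-64)

Final answer: 1/(s-64)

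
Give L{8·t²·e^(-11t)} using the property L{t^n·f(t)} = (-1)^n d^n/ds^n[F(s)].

L{e^(-11t)} = 1/(s+11). d/ds[1/(s+11)] = -1/(s+11)². d²/ds²[1/(s+11)] = 2/(s+11)³. So L{t²·e^(-11t)} = (-1)² · 2/(s+11)³ = 2/(s+11)³. Then L{8·t²·e^(-11t)} = 8·2/(s+11)³ = 16/(s+11)³

Final answer: 16/(s+11)³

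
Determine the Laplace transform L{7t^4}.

L{7t^4} = 7 · L{t^4} = 7 · 24/s^5 = 168/s^5

Final answer: 168/s^5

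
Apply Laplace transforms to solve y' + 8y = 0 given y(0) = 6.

L{y'} + 8L{y} = 0. sY - 6 + 8Y = 0. Y(s+8) = 6. Y = 6/(s+8)

Final answer: y(t) = 6e^(-8t)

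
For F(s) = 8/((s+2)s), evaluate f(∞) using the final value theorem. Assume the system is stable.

f(∞) = lim_{s→0} sF(s) = lim_{s→0} 8/(s+2) = 4

Final answer: 4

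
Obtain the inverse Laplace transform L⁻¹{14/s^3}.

L⁻¹{n!/s^(n+1)} = t^n with n=2. So L⁻¹{2/s^3} = t^2, and L⁻¹{14/s^3} = (14/2)·t^2 = 7·t^2

Final answer: 7·t^2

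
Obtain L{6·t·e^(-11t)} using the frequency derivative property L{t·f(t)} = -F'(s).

L{e^(-11t)} = 1/(s+11). By frequency derivative: L{t·e^(-11t)} = -d/ds[1/(s+11)] = -(-1)/(s+11)² = 1/(s+11)². Then L{6·t·e^(-11t)} = 6·1/(s+11)² = 6/(s+11)²

Final answer: 6/(s+11)²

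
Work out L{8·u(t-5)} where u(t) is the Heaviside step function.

L{u(t-a)} = e^(-as)/s. Here a=5, so L{u(t-5)} = e^(-5s)/s, and L{8·u(t-5)} = 8·e^(-5s)/s

Final answer: 8·e^(-5s)/s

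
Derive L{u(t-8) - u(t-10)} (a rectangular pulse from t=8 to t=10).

L{u(t-a)} = e^(-as)/s. L{u(t-8) - u(t-10)} = (e^(-8s) - e^(-10s))/s

Final answer: (e^(-8s) - e^(-10s))/s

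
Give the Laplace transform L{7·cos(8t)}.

L{cos(ωt)} = s/(s² + ω²), so L{cos(8t)} = s/(s² + 64). Then L{7·cos(8t)} = 7·s/(s² + 64) = 7s/(s² + 64)

Final answer: 7s/(s² + 64)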